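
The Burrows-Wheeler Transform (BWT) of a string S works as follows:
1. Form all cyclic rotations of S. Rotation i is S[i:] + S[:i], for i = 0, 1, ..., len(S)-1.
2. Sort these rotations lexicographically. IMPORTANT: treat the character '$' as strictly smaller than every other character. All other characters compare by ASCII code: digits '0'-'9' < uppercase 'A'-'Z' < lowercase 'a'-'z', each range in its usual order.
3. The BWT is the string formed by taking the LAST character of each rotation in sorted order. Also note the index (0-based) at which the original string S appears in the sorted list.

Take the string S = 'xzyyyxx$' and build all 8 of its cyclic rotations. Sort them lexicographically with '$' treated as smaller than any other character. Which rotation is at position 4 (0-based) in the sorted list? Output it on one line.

All 8 rotations (rotation i = S[i:]+S[:i]):
  rot[0] = xzyyyxx$
  rot[1] = zyyyxx$x
  rot[2] = yyyxx$xz
  rot[3] = yyxx$xzy
  rot[4] = yxx$xzyy
  rot[5] = xx$xzyyy
  rot[6] = x$xzyyyx
  rot[7] = $xzyyyxx
Sorted (with $ < everything):
  sorted[0] = $xzyyyxx
  sorted[1] = x$xzyyyx
  sorted[2] = xx$xzyyy
  sorted[3] = xzyyyxx$
  sorted[4] = yxx$xzyy
  sorted[5] = yyxx$xzy
  sorted[6] = yyyxx$xz
  sorted[7] = zyyyxx$x
sorted[4] = yxx$xzyy

Answer: yxx$xzyy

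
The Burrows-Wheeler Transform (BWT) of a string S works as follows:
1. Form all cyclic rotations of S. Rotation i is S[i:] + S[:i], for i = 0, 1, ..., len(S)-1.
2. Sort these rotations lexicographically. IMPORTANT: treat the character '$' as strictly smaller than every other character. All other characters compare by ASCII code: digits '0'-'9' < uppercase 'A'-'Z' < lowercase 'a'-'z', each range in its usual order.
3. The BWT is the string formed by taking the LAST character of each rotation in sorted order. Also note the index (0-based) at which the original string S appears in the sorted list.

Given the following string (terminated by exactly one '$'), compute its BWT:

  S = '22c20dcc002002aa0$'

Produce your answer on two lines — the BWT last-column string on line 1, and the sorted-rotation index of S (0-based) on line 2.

All 18 rotations (rotation i = S[i:]+S[:i]):
  rot[0] = 22c20dcc002002aa0$
  rot[1] = 2c20dcc002002aa0$2
  rot[2] = c20dcc002002aa0$22
  rot[3] = 20dcc002002aa0$22c
  rot[4] = 0dcc002002aa0$22c2
  rot[5] = dcc002002aa0$22c20
  rot[6] = cc002002aa0$22c20d
  rot[7] = c002002aa0$22c20dc
  rot[8] = 002002aa0$22c20dcc
  rot[9] = 02002aa0$22c20dcc0
  rot[10] = 2002aa0$22c20dcc00
  rot[11] = 002aa0$22c20dcc002
  rot[12] = 02aa0$22c20dcc0020
  rot[13] = 2aa0$22c20dcc00200
  rot[14] = aa0$22c20dcc002002
  rot[15] = a0$22c20dcc002002a
  rot[16] = 0$22c20dcc002002aa
  rot[17] = $22c20dcc002002aa0
Sorted (with $ < everything):
  sorted[0] = $22c20dcc002002aa0  (last char: '0')
  sorted[1] = 0$22c20dcc002002aa  (last char: 'a')
  sorted[2] = 002002aa0$22c20dcc  (last char: 'c')
  sorted[3] = 002aa0$22c20dcc002  (last char: '2')
  sorted[4] = 02002aa0$22c20dcc0  (last char: '0')
  sorted[5] = 02aa0$22c20dcc0020  (last char: '0')
  sorted[6] = 0dcc002002aa0$22c2  (last char: '2')
  sorted[7] = 2002aa0$22c20dcc00  (last char: '0')
  sorted[8] = 20dcc002002aa0$22c  (last char: 'c')
  sorted[9] = 22c20dcc002002aa0$  (last char: '$')
  sorted[10] = 2aa0$22c20dcc00200  (last char: '0')
  sorted[11] = 2c20dcc002002aa0$2  (last char: '2')
  sorted[12] = a0$22c20dcc002002a  (last char: 'a')
  sorted[13] = aa0$22c20dcc002002  (last char: '2')
  sorted[14] = c002002aa0$22c20dc  (last char: 'c')
  sorted[15] = c20dcc002002aa0$22  (last char: '2')
  sorted[16] = cc002002aa0$22c20d  (last char: 'd')
  sorted[17] = dcc002002aa0$22c20  (last char: '0')
Last column: 0ac20020c$02a2c2d0
Original string S is at sorted index 9

Answer: 0ac20020c$02a2c2d0
9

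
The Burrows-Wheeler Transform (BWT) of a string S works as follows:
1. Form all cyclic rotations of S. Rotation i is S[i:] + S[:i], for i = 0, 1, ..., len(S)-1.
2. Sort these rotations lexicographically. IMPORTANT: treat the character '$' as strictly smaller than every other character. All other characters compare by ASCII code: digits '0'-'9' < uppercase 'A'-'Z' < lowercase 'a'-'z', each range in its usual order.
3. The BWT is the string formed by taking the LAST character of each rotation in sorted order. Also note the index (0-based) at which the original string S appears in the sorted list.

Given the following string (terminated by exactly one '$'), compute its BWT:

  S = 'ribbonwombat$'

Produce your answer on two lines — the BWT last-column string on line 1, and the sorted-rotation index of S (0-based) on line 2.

All 13 rotations (rotation i = S[i:]+S[:i]):
  rot[0] = ribbonwombat$
  rot[1] = ibbonwombat$r
  rot[2] = bbonwombat$ri
  rot[3] = bonwombat$rib
  rot[4] = onwombat$ribb
  rot[5] = nwombat$ribbo
  rot[6] = wombat$ribbon
  rot[7] = ombat$ribbonw
  rot[8] = mbat$ribbonwo
  rot[9] = bat$ribbonwom
  rot[10] = at$ribbonwomb
  rot[11] = t$ribbonwomba
  rot[12] = $ribbonwombat
Sorted (with $ < everything):
  sorted[0] = $ribbonwombat  (last char: 't')
  sorted[1] = at$ribbonwomb  (last char: 'b')
  sorted[2] = bat$ribbonwom  (last char: 'm')
  sorted[3] = bbonwombat$ri  (last char: 'i')
  sorted[4] = bonwombat$rib  (last char: 'b')
  sorted[5] = ibbonwombat$r  (last char: 'r')
  sorted[6] = mbat$ribbonwo  (last char: 'o')
  sorted[7] = nwombat$ribbo  (last char: 'o')
  sorted[8] = ombat$ribbonw  (last char: 'w')
  sorted[9] = onwombat$ribb  (last char: 'b')
  sorted[10] = ribbonwombat$  (last char: '$')
  sorted[11] = t$ribbonwomba  (last char: 'a')
  sorted[12] = wombat$ribbon  (last char: 'n')
Last column: tbmibroowb$an
Original string S is at sorted index 10

Answer: tbmibroowb$an
10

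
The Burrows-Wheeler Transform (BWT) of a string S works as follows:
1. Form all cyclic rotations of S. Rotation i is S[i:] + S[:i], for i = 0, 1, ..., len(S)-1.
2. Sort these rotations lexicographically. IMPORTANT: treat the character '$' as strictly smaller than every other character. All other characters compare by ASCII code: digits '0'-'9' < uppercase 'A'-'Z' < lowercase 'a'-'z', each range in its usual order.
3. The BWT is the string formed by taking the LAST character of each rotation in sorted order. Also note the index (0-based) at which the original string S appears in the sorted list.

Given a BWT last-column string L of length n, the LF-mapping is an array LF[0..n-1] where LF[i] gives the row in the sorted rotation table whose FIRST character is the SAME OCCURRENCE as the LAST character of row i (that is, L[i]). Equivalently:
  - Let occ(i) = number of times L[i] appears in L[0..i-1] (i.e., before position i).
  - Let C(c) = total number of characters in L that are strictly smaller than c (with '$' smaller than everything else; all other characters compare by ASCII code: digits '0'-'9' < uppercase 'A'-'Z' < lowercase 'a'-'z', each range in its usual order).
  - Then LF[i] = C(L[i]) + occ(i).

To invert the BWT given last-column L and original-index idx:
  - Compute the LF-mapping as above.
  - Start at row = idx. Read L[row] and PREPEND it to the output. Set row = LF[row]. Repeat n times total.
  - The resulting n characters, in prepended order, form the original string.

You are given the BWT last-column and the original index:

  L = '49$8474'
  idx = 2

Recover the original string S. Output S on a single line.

LF mapping: 1 6 0 5 2 4 3
Walk LF starting at row 2, prepending L[row]:
  step 1: row=2, L[2]='$', prepend. Next row=LF[2]=0
  step 2: row=0, L[0]='4', prepend. Next row=LF[0]=1
  step 3: row=1, L[1]='9', prepend. Next row=LF[1]=6
  step 4: row=6, L[6]='4', prepend. Next row=LF[6]=3
  step 5: row=3, L[3]='8', prepend. Next row=LF[3]=5
  step 6: row=5, L[5]='7', prepend. Next row=LF[5]=4
  step 7: row=4, L[4]='4', prepend. Next row=LF[4]=2
Reversed output: 478494$

Answer: 478494$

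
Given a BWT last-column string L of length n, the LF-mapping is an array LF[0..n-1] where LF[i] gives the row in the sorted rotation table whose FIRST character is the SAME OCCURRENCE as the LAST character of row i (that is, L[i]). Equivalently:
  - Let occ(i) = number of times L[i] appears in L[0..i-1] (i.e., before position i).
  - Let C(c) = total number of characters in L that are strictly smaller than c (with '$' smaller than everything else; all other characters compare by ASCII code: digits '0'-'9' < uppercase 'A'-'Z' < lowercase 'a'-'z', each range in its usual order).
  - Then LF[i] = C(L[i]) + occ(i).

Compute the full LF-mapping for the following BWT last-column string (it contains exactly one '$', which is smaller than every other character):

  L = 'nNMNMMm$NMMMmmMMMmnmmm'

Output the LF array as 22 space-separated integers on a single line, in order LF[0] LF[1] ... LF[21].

Char counts: '$':1, 'M':9, 'N':3, 'm':7, 'n':2
C (first-col start): C('$')=0, C('M')=1, C('N')=10, C('m')=13, C('n')=20
L[0]='n': occ=0, LF[0]=C('n')+0=20+0=20
L[1]='N': occ=0, LF[1]=C('N')+0=10+0=10
L[2]='M': occ=0, LF[2]=C('M')+0=1+0=1
L[3]='N': occ=1, LF[3]=C('N')+1=10+1=11
L[4]='M': occ=1, LF[4]=C('M')+1=1+1=2
L[5]='M': occ=2, LF[5]=C('M')+2=1+2=3
L[6]='m': occ=0, LF[6]=C('m')+0=13+0=13
L[7]='$': occ=0, LF[7]=C('$')+0=0+0=0
L[8]='N': occ=2, LF[8]=C('N')+2=10+2=12
L[9]='M': occ=3, LF[9]=C('M')+3=1+3=4
L[10]='M': occ=4, LF[10]=C('M')+4=1+4=5
L[11]='M': occ=5, LF[11]=C('M')+5=1+5=6
L[12]='m': occ=1, LF[12]=C('m')+1=13+1=14
L[13]='m': occ=2, LF[13]=C('m')+2=13+2=15
L[14]='M': occ=6, LF[14]=C('M')+6=1+6=7
L[15]='M': occ=7, LF[15]=C('M')+7=1+7=8
L[16]='M': occ=8, LF[16]=C('M')+8=1+8=9
L[17]='m': occ=3, LF[17]=C('m')+3=13+3=16
L[18]='n': occ=1, LF[18]=C('n')+1=20+1=21
L[19]='m': occ=4, LF[19]=C('m')+4=13+4=17
L[20]='m': occ=5, LF[20]=C('m')+5=13+5=18
L[21]='m': occ=6, LF[21]=C('m')+6=13+6=19

Answer: 20 10 1 11 2 3 13 0 12 4 5 6 14 15 7 8 9 16 21 17 18 19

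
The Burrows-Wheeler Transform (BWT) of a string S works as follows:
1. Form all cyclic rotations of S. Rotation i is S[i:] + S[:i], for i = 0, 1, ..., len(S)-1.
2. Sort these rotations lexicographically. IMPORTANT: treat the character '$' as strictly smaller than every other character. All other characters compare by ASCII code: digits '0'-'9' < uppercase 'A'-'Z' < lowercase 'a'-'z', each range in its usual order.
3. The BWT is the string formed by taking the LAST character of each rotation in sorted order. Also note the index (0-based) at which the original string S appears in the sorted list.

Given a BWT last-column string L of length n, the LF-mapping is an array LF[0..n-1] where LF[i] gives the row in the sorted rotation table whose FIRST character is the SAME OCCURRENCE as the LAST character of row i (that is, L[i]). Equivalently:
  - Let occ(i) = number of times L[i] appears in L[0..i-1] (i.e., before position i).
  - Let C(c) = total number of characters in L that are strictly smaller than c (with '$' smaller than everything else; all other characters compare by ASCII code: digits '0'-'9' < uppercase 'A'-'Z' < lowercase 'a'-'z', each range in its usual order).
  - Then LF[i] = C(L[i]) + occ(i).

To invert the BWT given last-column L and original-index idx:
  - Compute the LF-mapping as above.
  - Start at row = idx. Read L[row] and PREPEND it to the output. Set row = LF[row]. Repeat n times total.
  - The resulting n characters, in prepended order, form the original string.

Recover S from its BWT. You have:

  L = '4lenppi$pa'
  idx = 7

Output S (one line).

Answer: pineappl4$

Derivation:
LF mapping: 1 5 3 6 7 8 4 0 9 2
Walk LF starting at row 7, prepending L[row]:
  step 1: row=7, L[7]='$', prepend. Next row=LF[7]=0
  step 2: row=0, L[0]='4', prepend. Next row=LF[0]=1
  step 3: row=1, L[1]='l', prepend. Next row=LF[1]=5
  step 4: row=5, L[5]='p', prepend. Next row=LF[5]=8
  step 5: row=8, L[8]='p', prepend. Next row=LF[8]=9
  step 6: row=9, L[9]='a', prepend. Next row=LF[9]=2
  step 7: row=2, L[2]='e', prepend. Next row=LF[2]=3
  step 8: row=3, L[3]='n', prepend. Next row=LF[3]=6
  step 9: row=6, L[6]='i', prepend. Next row=LF[6]=4
  step 10: row=4, L[4]='p', prepend. Next row=LF[4]=7
Reversed output: pineappl4$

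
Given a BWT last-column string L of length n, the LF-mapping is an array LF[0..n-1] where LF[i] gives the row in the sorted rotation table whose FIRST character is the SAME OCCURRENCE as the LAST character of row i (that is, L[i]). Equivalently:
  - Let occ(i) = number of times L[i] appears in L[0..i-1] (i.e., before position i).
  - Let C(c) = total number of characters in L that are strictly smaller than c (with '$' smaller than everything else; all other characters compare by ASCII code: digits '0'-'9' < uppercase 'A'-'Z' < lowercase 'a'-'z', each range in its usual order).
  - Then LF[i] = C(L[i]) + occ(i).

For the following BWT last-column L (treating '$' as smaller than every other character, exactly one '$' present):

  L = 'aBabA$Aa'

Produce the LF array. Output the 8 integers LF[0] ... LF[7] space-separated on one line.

Answer: 4 3 5 7 1 0 2 6

Derivation:
Char counts: '$':1, 'A':2, 'B':1, 'a':3, 'b':1
C (first-col start): C('$')=0, C('A')=1, C('B')=3, C('a')=4, C('b')=7
L[0]='a': occ=0, LF[0]=C('a')+0=4+0=4
L[1]='B': occ=0, LF[1]=C('B')+0=3+0=3
L[2]='a': occ=1, LF[2]=C('a')+1=4+1=5
L[3]='b': occ=0, LF[3]=C('b')+0=7+0=7
L[4]='A': occ=0, LF[4]=C('A')+0=1+0=1
L[5]='$': occ=0, LF[5]=C('$')+0=0+0=0
L[6]='A': occ=1, LF[6]=C('A')+1=1+1=2
L[7]='a': occ=2, LF[7]=C('a')+2=4+2=6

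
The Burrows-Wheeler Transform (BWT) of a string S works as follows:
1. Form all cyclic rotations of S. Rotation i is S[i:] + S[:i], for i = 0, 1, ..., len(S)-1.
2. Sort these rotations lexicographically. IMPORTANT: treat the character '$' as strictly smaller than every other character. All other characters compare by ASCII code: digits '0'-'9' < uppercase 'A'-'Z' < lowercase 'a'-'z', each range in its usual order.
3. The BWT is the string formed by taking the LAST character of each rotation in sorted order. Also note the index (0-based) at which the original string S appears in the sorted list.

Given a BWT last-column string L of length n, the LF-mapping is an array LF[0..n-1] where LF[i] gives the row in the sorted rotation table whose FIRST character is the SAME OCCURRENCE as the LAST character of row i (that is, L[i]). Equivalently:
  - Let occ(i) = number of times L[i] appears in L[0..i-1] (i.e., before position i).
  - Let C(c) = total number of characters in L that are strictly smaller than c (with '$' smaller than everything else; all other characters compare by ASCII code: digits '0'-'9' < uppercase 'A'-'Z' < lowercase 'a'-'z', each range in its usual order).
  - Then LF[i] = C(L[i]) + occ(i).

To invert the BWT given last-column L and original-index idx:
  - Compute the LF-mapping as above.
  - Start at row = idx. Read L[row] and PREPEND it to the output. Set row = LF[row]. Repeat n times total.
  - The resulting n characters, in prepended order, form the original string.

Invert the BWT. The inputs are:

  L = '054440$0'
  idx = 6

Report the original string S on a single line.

Answer: 4404050$

Derivation:
LF mapping: 1 7 4 5 6 2 0 3
Walk LF starting at row 6, prepending L[row]:
  step 1: row=6, L[6]='$', prepend. Next row=LF[6]=0
  step 2: row=0, L[0]='0', prepend. Next row=LF[0]=1
  step 3: row=1, L[1]='5', prepend. Next row=LF[1]=7
  step 4: row=7, L[7]='0', prepend. Next row=LF[7]=3
  step 5: row=3, L[3]='4', prepend. Next row=LF[3]=5
  step 6: row=5, L[5]='0', prepend. Next row=LF[5]=2
  step 7: row=2, L[2]='4', prepend. Next row=LF[2]=4
  step 8: row=4, L[4]='4', prepend. Next row=LF[4]=6
Reversed output: 4404050$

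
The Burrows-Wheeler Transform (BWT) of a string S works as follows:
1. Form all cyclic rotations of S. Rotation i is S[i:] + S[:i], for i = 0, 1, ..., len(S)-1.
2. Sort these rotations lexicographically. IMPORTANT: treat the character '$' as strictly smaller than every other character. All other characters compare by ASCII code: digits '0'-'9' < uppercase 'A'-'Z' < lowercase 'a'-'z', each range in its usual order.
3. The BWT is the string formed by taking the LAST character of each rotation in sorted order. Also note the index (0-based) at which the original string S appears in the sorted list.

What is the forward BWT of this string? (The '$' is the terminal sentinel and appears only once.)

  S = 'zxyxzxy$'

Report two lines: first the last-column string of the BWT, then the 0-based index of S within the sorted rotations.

Answer: yzzyxxx$
7

Derivation:
All 8 rotations (rotation i = S[i:]+S[:i]):
  rot[0] = zxyxzxy$
  rot[1] = xyxzxy$z
  rot[2] = yxzxy$zx
  rot[3] = xzxy$zxy
  rot[4] = zxy$zxyx
  rot[5] = xy$zxyxz
  rot[6] = y$zxyxzx
  rot[7] = $zxyxzxy
Sorted (with $ < everything):
  sorted[0] = $zxyxzxy  (last char: 'y')
  sorted[1] = xy$zxyxz  (last char: 'z')
  sorted[2] = xyxzxy$z  (last char: 'z')
  sorted[3] = xzxy$zxy  (last char: 'y')
  sorted[4] = y$zxyxzx  (last char: 'x')
  sorted[5] = yxzxy$zx  (last char: 'x')
  sorted[6] = zxy$zxyx  (last char: 'x')
  sorted[7] = zxyxzxy$  (last char: '$')
Last column: yzzyxxx$
Original string S is at sorted index 7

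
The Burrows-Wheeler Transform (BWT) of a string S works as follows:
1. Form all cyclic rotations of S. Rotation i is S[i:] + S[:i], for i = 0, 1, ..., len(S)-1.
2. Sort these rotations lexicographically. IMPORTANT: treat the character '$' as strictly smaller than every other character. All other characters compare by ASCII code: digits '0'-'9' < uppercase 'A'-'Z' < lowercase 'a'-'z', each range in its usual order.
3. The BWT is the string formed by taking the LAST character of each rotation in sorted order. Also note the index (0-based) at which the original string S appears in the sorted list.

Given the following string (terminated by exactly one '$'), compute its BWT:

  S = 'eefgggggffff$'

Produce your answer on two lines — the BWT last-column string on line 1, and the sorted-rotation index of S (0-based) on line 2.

All 13 rotations (rotation i = S[i:]+S[:i]):
  rot[0] = eefgggggffff$
  rot[1] = efgggggffff$e
  rot[2] = fgggggffff$ee
  rot[3] = gggggffff$eef
  rot[4] = ggggffff$eefg
  rot[5] = gggffff$eefgg
  rot[6] = ggffff$eefggg
  rot[7] = gffff$eefgggg
  rot[8] = ffff$eefggggg
  rot[9] = fff$eefgggggf
  rot[10] = ff$eefgggggff
  rot[11] = f$eefgggggfff
  rot[12] = $eefgggggffff
Sorted (with $ < everything):
  sorted[0] = $eefgggggffff  (last char: 'f')
  sorted[1] = eefgggggffff$  (last char: '$')
  sorted[2] = efgggggffff$e  (last char: 'e')
  sorted[3] = f$eefgggggfff  (last char: 'f')
  sorted[4] = ff$eefgggggff  (last char: 'f')
  sorted[5] = fff$eefgggggf  (last char: 'f')
  sorted[6] = ffff$eefggggg  (last char: 'g')
  sorted[7] = fgggggffff$ee  (last char: 'e')
  sorted[8] = gffff$eefgggg  (last char: 'g')
  sorted[9] = ggffff$eefggg  (last char: 'g')
  sorted[10] = gggffff$eefgg  (last char: 'g')
  sorted[11] = ggggffff$eefg  (last char: 'g')
  sorted[12] = gggggffff$eef  (last char: 'f')
Last column: f$efffgeggggf
Original string S is at sorted index 1

Answer: f$efffgeggggf
1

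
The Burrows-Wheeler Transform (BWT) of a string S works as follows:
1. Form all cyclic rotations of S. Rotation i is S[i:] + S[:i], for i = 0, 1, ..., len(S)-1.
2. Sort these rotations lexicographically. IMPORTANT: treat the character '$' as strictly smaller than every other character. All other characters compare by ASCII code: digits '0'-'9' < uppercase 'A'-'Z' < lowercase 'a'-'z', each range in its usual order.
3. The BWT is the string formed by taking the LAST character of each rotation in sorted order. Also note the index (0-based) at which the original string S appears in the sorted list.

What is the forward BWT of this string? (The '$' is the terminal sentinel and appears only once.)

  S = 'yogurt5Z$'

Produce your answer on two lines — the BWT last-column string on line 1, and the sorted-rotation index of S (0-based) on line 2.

All 9 rotations (rotation i = S[i:]+S[:i]):
  rot[0] = yogurt5Z$
  rot[1] = ogurt5Z$y
  rot[2] = gurt5Z$yo
  rot[3] = urt5Z$yog
  rot[4] = rt5Z$yogu
  rot[5] = t5Z$yogur
  rot[6] = 5Z$yogurt
  rot[7] = Z$yogurt5
  rot[8] = $yogurt5Z
Sorted (with $ < everything):
  sorted[0] = $yogurt5Z  (last char: 'Z')
  sorted[1] = 5Z$yogurt  (last char: 't')
  sorted[2] = Z$yogurt5  (last char: '5')
  sorted[3] = gurt5Z$yo  (last char: 'o')
  sorted[4] = ogurt5Z$y  (last char: 'y')
  sorted[5] = rt5Z$yogu  (last char: 'u')
  sorted[6] = t5Z$yogur  (last char: 'r')
  sorted[7] = urt5Z$yog  (last char: 'g')
  sorted[8] = yogurt5Z$  (last char: '$')
Last column: Zt5oyurg$
Original string S is at sorted index 8

Answer: Zt5oyurg$
8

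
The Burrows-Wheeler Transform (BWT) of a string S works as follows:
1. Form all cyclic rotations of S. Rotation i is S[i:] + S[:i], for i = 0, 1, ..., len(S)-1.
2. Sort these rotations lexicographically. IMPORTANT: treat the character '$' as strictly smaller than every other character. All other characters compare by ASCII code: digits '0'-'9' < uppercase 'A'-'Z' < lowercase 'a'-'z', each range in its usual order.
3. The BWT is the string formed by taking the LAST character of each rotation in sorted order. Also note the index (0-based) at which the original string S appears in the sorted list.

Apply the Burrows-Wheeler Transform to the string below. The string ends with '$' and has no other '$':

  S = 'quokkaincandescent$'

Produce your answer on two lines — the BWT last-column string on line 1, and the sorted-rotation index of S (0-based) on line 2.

All 19 rotations (rotation i = S[i:]+S[:i]):
  rot[0] = quokkaincandescent$
  rot[1] = uokkaincandescent$q
  rot[2] = okkaincandescent$qu
  rot[3] = kkaincandescent$quo
  rot[4] = kaincandescent$quok
  rot[5] = aincandescent$quokk
  rot[6] = incandescent$quokka
  rot[7] = ncandescent$quokkai
  rot[8] = candescent$quokkain
  rot[9] = andescent$quokkainc
  rot[10] = ndescent$quokkainca
  rot[11] = descent$quokkaincan
  rot[12] = escent$quokkaincand
  rot[13] = scent$quokkaincande
  rot[14] = cent$quokkaincandes
  rot[15] = ent$quokkaincandesc
  rot[16] = nt$quokkaincandesce
  rot[17] = t$quokkaincandescen
  rot[18] = $quokkaincandescent
Sorted (with $ < everything):
  sorted[0] = $quokkaincandescent  (last char: 't')
  sorted[1] = aincandescent$quokk  (last char: 'k')
  sorted[2] = andescent$quokkainc  (last char: 'c')
  sorted[3] = candescent$quokkain  (last char: 'n')
  sorted[4] = cent$quokkaincandes  (last char: 's')
  sorted[5] = descent$quokkaincan  (last char: 'n')
  sorted[6] = ent$quokkaincandesc  (last char: 'c')
  sorted[7] = escent$quokkaincand  (last char: 'd')
  sorted[8] = incandescent$quokka  (last char: 'a')
  sorted[9] = kaincandescent$quok  (last char: 'k')
  sorted[10] = kkaincandescent$quo  (last char: 'o')
  sorted[11] = ncandescent$quokkai  (last char: 'i')
  sorted[12] = ndescent$quokkainca  (last char: 'a')
  sorted[13] = nt$quokkaincandesce  (last char: 'e')
  sorted[14] = okkaincandescent$qu  (last char: 'u')
  sorted[15] = quokkaincandescent$  (last char: '$')
  sorted[16] = scent$quokkaincande  (last char: 'e')
  sorted[17] = t$quokkaincandescen  (last char: 'n')
  sorted[18] = uokkaincandescent$q  (last char: 'q')
Last column: tkcnsncdakoiaeu$enq
Original string S is at sorted index 15

Answer: tkcnsncdakoiaeu$enq
15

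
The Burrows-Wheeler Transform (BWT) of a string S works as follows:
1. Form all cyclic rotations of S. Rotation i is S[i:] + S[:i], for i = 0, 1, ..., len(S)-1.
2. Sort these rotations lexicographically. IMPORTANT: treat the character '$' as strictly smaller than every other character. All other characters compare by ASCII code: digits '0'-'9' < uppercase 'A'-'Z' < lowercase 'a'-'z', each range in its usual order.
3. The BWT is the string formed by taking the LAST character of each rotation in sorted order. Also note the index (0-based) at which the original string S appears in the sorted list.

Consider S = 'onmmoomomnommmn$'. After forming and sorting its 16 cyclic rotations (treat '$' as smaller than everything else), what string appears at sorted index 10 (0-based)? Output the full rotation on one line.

Answer: nommmn$onmmoomom

Derivation:
All 16 rotations (rotation i = S[i:]+S[:i]):
  rot[0] = onmmoomomnommmn$
  rot[1] = nmmoomomnommmn$o
  rot[2] = mmoomomnommmn$on
  rot[3] = moomomnommmn$onm
  rot[4] = oomomnommmn$onmm
  rot[5] = omomnommmn$onmmo
  rot[6] = momnommmn$onmmoo
  rot[7] = omnommmn$onmmoom
  rot[8] = mnommmn$onmmoomo
  rot[9] = nommmn$onmmoomom
  rot[10] = ommmn$onmmoomomn
  rot[11] = mmmn$onmmoomomno
  rot[12] = mmn$onmmoomomnom
  rot[13] = mn$onmmoomomnomm
  rot[14] = n$onmmoomomnommm
  rot[15] = $onmmoomomnommmn
Sorted (with $ < everything):
  sorted[0] = $onmmoomomnommmn
  sorted[1] = mmmn$onmmoomomno
  sorted[2] = mmn$onmmoomomnom
  sorted[3] = mmoomomnommmn$on
  sorted[4] = mn$onmmoomomnomm
  sorted[5] = mnommmn$onmmoomo
  sorted[6] = momnommmn$onmmoo
  sorted[7] = moomomnommmn$onm
  sorted[8] = n$onmmoomomnommm
  sorted[9] = nmmoomomnommmn$o
  sorted[10] = nommmn$onmmoomom
  sorted[11] = ommmn$onmmoomomn
  sorted[12] = omnommmn$onmmoom
  sorted[13] = omomnommmn$onmmo
  sorted[14] = onmmoomomnommmn$
  sorted[15] = oomomnommmn$onmm
sorted[10] = nommmn$onmmoomom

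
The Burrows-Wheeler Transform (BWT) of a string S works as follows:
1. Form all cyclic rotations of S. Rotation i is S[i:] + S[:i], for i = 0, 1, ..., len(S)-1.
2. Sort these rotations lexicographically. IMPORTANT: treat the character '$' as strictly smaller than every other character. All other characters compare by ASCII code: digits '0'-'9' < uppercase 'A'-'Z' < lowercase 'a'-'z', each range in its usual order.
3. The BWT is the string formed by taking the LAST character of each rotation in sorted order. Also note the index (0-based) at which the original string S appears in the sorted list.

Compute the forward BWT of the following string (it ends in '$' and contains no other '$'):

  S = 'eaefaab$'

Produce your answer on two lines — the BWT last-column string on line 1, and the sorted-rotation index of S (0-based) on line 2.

Answer: bfaea$ae
5

Derivation:
All 8 rotations (rotation i = S[i:]+S[:i]):
  rot[0] = eaefaab$
  rot[1] = aefaab$e
  rot[2] = efaab$ea
  rot[3] = faab$eae
  rot[4] = aab$eaef
  rot[5] = ab$eaefa
  rot[6] = b$eaefaa
  rot[7] = $eaefaab
Sorted (with $ < everything):
  sorted[0] = $eaefaab  (last char: 'b')
  sorted[1] = aab$eaef  (last char: 'f')
  sorted[2] = ab$eaefa  (last char: 'a')
  sorted[3] = aefaab$e  (last char: 'e')
  sorted[4] = b$eaefaa  (last char: 'a')
  sorted[5] = eaefaab$  (last char: '$')
  sorted[6] = efaab$ea  (last char: 'a')
  sorted[7] = faab$eae  (last char: 'e')
Last column: bfaea$ae
Original string S is at sorted index 5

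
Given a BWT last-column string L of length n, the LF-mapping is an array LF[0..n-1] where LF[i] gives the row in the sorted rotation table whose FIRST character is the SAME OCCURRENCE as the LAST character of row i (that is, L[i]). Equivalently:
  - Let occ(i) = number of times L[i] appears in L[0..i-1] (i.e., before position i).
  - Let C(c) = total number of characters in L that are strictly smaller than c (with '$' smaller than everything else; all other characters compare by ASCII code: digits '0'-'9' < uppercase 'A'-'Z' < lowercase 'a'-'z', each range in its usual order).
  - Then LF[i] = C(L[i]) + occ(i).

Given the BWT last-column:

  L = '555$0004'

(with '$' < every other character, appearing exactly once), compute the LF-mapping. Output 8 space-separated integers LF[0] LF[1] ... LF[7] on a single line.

Char counts: '$':1, '0':3, '4':1, '5':3
C (first-col start): C('$')=0, C('0')=1, C('4')=4, C('5')=5
L[0]='5': occ=0, LF[0]=C('5')+0=5+0=5
L[1]='5': occ=1, LF[1]=C('5')+1=5+1=6
L[2]='5': occ=2, LF[2]=C('5')+2=5+2=7
L[3]='$': occ=0, LF[3]=C('$')+0=0+0=0
L[4]='0': occ=0, LF[4]=C('0')+0=1+0=1
L[5]='0': occ=1, LF[5]=C('0')+1=1+1=2
L[6]='0': occ=2, LF[6]=C('0')+2=1+2=3
L[7]='4': occ=0, LF[7]=C('4')+0=4+0=4

Answer: 5 6 7 0 1 2 3 4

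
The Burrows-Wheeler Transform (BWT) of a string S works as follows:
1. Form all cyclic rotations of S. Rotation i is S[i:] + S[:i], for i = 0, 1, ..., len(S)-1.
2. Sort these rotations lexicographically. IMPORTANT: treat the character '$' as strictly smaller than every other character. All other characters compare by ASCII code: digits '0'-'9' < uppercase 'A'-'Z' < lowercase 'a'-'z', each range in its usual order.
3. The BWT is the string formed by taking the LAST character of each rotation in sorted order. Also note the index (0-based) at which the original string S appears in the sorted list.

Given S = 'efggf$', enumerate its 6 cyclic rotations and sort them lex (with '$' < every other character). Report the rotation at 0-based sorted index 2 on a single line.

All 6 rotations (rotation i = S[i:]+S[:i]):
  rot[0] = efggf$
  rot[1] = fggf$e
  rot[2] = ggf$ef
  rot[3] = gf$efg
  rot[4] = f$efgg
  rot[5] = $efggf
Sorted (with $ < everything):
  sorted[0] = $efggf
  sorted[1] = efggf$
  sorted[2] = f$efgg
  sorted[3] = fggf$e
  sorted[4] = gf$efg
  sorted[5] = ggf$ef
sorted[2] = f$efgg

Answer: f$efgg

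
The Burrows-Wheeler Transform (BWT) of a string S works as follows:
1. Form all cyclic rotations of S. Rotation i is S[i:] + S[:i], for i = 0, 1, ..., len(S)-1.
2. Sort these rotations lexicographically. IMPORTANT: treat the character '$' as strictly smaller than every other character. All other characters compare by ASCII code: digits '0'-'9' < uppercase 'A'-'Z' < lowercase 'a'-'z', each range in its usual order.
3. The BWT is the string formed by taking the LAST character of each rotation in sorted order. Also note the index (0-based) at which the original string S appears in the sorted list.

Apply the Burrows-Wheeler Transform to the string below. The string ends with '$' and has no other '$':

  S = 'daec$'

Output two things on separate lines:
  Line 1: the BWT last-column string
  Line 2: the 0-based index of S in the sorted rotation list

Answer: cde$a
3

Derivation:
All 5 rotations (rotation i = S[i:]+S[:i]):
  rot[0] = daec$
  rot[1] = aec$d
  rot[2] = ec$da
  rot[3] = c$dae
  rot[4] = $daec
Sorted (with $ < everything):
  sorted[0] = $daec  (last char: 'c')
  sorted[1] = aec$d  (last char: 'd')
  sorted[2] = c$dae  (last char: 'e')
  sorted[3] = daec$  (last char: '$')
  sorted[4] = ec$da  (last char: 'a')
Last column: cde$a
Original string S is at sorted index 3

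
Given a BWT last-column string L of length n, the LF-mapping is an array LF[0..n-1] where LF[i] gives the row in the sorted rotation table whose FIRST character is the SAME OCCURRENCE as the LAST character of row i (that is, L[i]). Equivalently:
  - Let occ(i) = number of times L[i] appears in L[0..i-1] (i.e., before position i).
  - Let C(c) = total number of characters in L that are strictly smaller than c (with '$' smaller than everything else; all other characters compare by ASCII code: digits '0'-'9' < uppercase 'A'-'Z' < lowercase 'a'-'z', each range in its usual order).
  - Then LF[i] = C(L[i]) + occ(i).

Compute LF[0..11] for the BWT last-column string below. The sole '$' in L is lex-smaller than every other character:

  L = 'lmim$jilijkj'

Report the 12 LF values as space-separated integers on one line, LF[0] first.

Char counts: '$':1, 'i':3, 'j':3, 'k':1, 'l':2, 'm':2
C (first-col start): C('$')=0, C('i')=1, C('j')=4, C('k')=7, C('l')=8, C('m')=10
L[0]='l': occ=0, LF[0]=C('l')+0=8+0=8
L[1]='m': occ=0, LF[1]=C('m')+0=10+0=10
L[2]='i': occ=0, LF[2]=C('i')+0=1+0=1
L[3]='m': occ=1, LF[3]=C('m')+1=10+1=11
L[4]='$': occ=0, LF[4]=C('$')+0=0+0=0
L[5]='j': occ=0, LF[5]=C('j')+0=4+0=4
L[6]='i': occ=1, LF[6]=C('i')+1=1+1=2
L[7]='l': occ=1, LF[7]=C('l')+1=8+1=9
L[8]='i': occ=2, LF[8]=C('i')+2=1+2=3
L[9]='j': occ=1, LF[9]=C('j')+1=4+1=5
L[10]='k': occ=0, LF[10]=C('k')+0=7+0=7
L[11]='j': occ=2, LF[11]=C('j')+2=4+2=6

Answer: 8 10 1 11 0 4 2 9 3 5 7 6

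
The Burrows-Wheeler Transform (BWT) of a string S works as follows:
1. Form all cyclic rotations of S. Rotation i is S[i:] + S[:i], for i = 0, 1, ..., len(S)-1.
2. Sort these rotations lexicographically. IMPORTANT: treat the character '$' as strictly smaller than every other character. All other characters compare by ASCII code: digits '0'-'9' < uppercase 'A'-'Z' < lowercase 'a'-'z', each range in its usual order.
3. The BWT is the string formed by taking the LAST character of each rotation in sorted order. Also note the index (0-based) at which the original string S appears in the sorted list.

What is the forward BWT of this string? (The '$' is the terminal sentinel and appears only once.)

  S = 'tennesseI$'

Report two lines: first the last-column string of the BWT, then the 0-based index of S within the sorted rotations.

Answer: Iestnnese$
9

Derivation:
All 10 rotations (rotation i = S[i:]+S[:i]):
  rot[0] = tennesseI$
  rot[1] = ennesseI$t
  rot[2] = nnesseI$te
  rot[3] = nesseI$ten
  rot[4] = esseI$tenn
  rot[5] = sseI$tenne
  rot[6] = seI$tennes
  rot[7] = eI$tenness
  rot[8] = I$tennesse
  rot[9] = $tennesseI
Sorted (with $ < everything):
  sorted[0] = $tennesseI  (last char: 'I')
  sorted[1] = I$tennesse  (last char: 'e')
  sorted[2] = eI$tenness  (last char: 's')
  sorted[3] = ennesseI$t  (last char: 't')
  sorted[4] = esseI$tenn  (last char: 'n')
  sorted[5] = nesseI$ten  (last char: 'n')
  sorted[6] = nnesseI$te  (last char: 'e')
  sorted[7] = seI$tennes  (last char: 's')
  sorted[8] = sseI$tenne  (last char: 'e')
  sorted[9] = tennesseI$  (last char: '$')
Last column: Iestnnese$
Original string S is at sorted index 9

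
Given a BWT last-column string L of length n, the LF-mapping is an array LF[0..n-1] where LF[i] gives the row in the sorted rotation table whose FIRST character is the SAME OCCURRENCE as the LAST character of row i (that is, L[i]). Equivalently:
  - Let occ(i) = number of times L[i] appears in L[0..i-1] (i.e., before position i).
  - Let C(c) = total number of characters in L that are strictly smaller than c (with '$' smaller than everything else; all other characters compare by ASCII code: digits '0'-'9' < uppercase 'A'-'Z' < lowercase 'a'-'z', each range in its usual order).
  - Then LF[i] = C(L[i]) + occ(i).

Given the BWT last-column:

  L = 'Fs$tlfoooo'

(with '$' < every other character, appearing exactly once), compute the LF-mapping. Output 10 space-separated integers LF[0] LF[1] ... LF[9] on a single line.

Char counts: '$':1, 'F':1, 'f':1, 'l':1, 'o':4, 's':1, 't':1
C (first-col start): C('$')=0, C('F')=1, C('f')=2, C('l')=3, C('o')=4, C('s')=8, C('t')=9
L[0]='F': occ=0, LF[0]=C('F')+0=1+0=1
L[1]='s': occ=0, LF[1]=C('s')+0=8+0=8
L[2]='$': occ=0, LF[2]=C('$')+0=0+0=0
L[3]='t': occ=0, LF[3]=C('t')+0=9+0=9
L[4]='l': occ=0, LF[4]=C('l')+0=3+0=3
L[5]='f': occ=0, LF[5]=C('f')+0=2+0=2
L[6]='o': occ=0, LF[6]=C('o')+0=4+0=4
L[7]='o': occ=1, LF[7]=C('o')+1=4+1=5
L[8]='o': occ=2, LF[8]=C('o')+2=4+2=6
L[9]='o': occ=3, LF[9]=C('o')+3=4+3=7

Answer: 1 8 0 9 3 2 4 5 6 7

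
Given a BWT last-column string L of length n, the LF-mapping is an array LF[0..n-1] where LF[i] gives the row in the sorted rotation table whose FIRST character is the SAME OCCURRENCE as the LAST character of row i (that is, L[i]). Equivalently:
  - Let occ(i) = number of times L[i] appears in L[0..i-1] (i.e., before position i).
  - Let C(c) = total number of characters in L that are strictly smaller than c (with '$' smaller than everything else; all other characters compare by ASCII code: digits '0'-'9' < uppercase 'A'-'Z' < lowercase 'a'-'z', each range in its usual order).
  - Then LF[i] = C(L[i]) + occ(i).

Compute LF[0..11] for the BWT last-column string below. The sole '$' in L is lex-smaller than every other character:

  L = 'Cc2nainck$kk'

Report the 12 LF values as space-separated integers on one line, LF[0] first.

Answer: 2 4 1 10 3 6 11 5 7 0 8 9

Derivation:
Char counts: '$':1, '2':1, 'C':1, 'a':1, 'c':2, 'i':1, 'k':3, 'n':2
C (first-col start): C('$')=0, C('2')=1, C('C')=2, C('a')=3, C('c')=4, C('i')=6, C('k')=7, C('n')=10
L[0]='C': occ=0, LF[0]=C('C')+0=2+0=2
L[1]='c': occ=0, LF[1]=C('c')+0=4+0=4
L[2]='2': occ=0, LF[2]=C('2')+0=1+0=1
L[3]='n': occ=0, LF[3]=C('n')+0=10+0=10
L[4]='a': occ=0, LF[4]=C('a')+0=3+0=3
L[5]='i': occ=0, LF[5]=C('i')+0=6+0=6
L[6]='n': occ=1, LF[6]=C('n')+1=10+1=11
L[7]='c': occ=1, LF[7]=C('c')+1=4+1=5
L[8]='k': occ=0, LF[8]=C('k')+0=7+0=7
L[9]='$': occ=0, LF[9]=C('$')+0=0+0=0
L[10]='k': occ=1, LF[10]=C('k')+1=7+1=8
L[11]='k': occ=2, LF[11]=C('k')+2=7+2=9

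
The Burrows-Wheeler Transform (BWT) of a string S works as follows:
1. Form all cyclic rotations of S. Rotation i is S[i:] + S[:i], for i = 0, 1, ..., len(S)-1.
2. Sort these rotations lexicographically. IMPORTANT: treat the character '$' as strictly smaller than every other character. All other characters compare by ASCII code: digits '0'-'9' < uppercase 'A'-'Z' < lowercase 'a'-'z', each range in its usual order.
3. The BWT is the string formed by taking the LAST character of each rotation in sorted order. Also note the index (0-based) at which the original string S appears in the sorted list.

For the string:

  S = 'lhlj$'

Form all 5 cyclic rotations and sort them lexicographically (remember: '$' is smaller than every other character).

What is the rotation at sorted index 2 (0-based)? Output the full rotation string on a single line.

Answer: j$lhl

Derivation:
All 5 rotations (rotation i = S[i:]+S[:i]):
  rot[0] = lhlj$
  rot[1] = hlj$l
  rot[2] = lj$lh
  rot[3] = j$lhl
  rot[4] = $lhlj
Sorted (with $ < everything):
  sorted[0] = $lhlj
  sorted[1] = hlj$l
  sorted[2] = j$lhl
  sorted[3] = lhlj$
  sorted[4] = lj$lh
sorted[2] = j$lhl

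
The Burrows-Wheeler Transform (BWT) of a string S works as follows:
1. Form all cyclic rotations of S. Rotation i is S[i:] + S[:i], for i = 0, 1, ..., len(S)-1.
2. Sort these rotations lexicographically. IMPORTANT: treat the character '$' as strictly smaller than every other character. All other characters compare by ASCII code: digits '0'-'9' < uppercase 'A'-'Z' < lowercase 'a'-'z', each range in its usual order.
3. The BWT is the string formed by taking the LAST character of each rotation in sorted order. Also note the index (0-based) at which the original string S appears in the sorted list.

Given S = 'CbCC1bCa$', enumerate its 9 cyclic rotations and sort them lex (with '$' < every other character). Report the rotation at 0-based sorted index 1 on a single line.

Answer: 1bCa$CbCC

Derivation:
All 9 rotations (rotation i = S[i:]+S[:i]):
  rot[0] = CbCC1bCa$
  rot[1] = bCC1bCa$C
  rot[2] = CC1bCa$Cb
  rot[3] = C1bCa$CbC
  rot[4] = 1bCa$CbCC
  rot[5] = bCa$CbCC1
  rot[6] = Ca$CbCC1b
  rot[7] = a$CbCC1bC
  rot[8] = $CbCC1bCa
Sorted (with $ < everything):
  sorted[0] = $CbCC1bCa
  sorted[1] = 1bCa$CbCC
  sorted[2] = C1bCa$CbC
  sorted[3] = CC1bCa$Cb
  sorted[4] = Ca$CbCC1b
  sorted[5] = CbCC1bCa$
  sorted[6] = a$CbCC1bC
  sorted[7] = bCC1bCa$C
  sorted[8] = bCa$CbCC1
sorted[1] = 1bCa$CbCC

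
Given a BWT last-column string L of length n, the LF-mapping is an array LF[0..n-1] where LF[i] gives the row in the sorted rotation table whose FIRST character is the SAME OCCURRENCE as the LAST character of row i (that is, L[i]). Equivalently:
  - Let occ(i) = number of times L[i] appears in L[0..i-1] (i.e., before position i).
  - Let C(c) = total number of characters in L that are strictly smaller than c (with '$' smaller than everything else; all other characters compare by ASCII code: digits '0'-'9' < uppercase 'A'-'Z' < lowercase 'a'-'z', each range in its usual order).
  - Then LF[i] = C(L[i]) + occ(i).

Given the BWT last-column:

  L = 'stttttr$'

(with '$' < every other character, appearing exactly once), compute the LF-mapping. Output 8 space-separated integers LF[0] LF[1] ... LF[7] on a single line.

Char counts: '$':1, 'r':1, 's':1, 't':5
C (first-col start): C('$')=0, C('r')=1, C('s')=2, C('t')=3
L[0]='s': occ=0, LF[0]=C('s')+0=2+0=2
L[1]='t': occ=0, LF[1]=C('t')+0=3+0=3
L[2]='t': occ=1, LF[2]=C('t')+1=3+1=4
L[3]='t': occ=2, LF[3]=C('t')+2=3+2=5
L[4]='t': occ=3, LF[4]=C('t')+3=3+3=6
L[5]='t': occ=4, LF[5]=C('t')+4=3+4=7
L[6]='r': occ=0, LF[6]=C('r')+0=1+0=1
L[7]='$': occ=0, LF[7]=C('$')+0=0+0=0

Answer: 2 3 4 5 6 7 1 0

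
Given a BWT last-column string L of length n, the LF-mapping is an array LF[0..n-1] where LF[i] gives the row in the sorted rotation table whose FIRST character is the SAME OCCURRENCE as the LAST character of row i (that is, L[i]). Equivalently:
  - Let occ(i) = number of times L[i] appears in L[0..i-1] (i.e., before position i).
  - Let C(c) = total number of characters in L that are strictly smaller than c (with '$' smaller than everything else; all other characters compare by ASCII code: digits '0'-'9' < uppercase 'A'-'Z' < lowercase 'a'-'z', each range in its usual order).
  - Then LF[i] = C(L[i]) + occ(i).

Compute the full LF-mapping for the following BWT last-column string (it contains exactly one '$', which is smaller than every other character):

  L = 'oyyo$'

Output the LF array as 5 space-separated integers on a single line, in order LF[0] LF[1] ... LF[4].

Char counts: '$':1, 'o':2, 'y':2
C (first-col start): C('$')=0, C('o')=1, C('y')=3
L[0]='o': occ=0, LF[0]=C('o')+0=1+0=1
L[1]='y': occ=0, LF[1]=C('y')+0=3+0=3
L[2]='y': occ=1, LF[2]=C('y')+1=3+1=4
L[3]='o': occ=1, LF[3]=C('o')+1=1+1=2
L[4]='$': occ=0, LF[4]=C('$')+0=0+0=0

Answer: 1 3 4 2 0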